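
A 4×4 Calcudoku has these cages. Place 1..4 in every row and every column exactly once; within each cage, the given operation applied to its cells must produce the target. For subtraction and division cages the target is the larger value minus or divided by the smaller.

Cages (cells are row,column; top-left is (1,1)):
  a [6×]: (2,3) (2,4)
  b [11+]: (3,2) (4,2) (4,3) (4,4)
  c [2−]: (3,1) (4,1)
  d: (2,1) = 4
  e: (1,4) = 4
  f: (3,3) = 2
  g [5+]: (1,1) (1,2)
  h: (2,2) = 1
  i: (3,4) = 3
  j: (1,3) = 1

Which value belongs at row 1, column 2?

Cage j is a single given cell, so (1,3) = 1.
E is a freebie, which forces (1,4) = 4.
Cage d is a single given cell, leaving (2,1) = 4.
Cage h is given, which forces (2,2) = 1.
Cage f is given, which forces (3,3) = 2.
I is a freebie, leaving (3,4) = 3.
Column 3 now contains 2; hence (2,3) = 3.
Column 4 now contains 3, leaving (2,4) = 2.
Row 3 already has 3, which forces (3,1) = 1.
Row 3 already has 3, leaving (3,2) = 4.
Cage c needs two cells with difference 2, leaving (4,1) = 3.
Cage b has sum 11; hence (4,2) = 2.
The 4 cells of cage b must have sum 11, so (4,3) = 4.
Cage b has sum 11, so (4,4) = 1.
Column 1 now contains 3, which forces (1,1) = 2.
2 is placed in column 2, which forces (1,2) = 3.
The full grid is 2 3 1 4 / 4 1 3 2 / 1 4 2 3 / 3 2 4 1.

3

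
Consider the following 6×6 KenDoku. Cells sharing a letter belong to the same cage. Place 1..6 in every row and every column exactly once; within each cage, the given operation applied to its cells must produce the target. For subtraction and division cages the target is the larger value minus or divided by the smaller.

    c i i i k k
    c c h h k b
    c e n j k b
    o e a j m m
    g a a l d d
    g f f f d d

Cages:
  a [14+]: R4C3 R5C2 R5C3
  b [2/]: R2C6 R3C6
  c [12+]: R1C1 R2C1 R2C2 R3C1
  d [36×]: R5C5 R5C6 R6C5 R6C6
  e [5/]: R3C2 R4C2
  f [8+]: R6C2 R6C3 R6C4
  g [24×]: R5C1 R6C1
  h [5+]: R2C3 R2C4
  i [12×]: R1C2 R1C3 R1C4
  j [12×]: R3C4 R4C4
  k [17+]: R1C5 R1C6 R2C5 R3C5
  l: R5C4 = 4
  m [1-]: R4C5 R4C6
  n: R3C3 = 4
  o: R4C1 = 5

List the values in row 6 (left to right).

Cage n is given, which forces R3C3 = 4.
Cage o is given, so R4C1 = 5.
5 is placed in row 4, which forces R4C2 = 1.
L is a freebie; hence R5C4 = 4.
Column 2 now contains 1, leaving R3C2 = 5.
Row 5 already has 4, leaving R5C1 = 6.
Row 5 already has 6, which forces R5C2 = 3.
The two cells of cage g must have product 24, which forces R6C1 = 4.
Row 6 already has 4, so R6C2 = 2.
Cage c needs sum 12, leaving R2C2 = 6.
Cage a has sum 14, which forces R4C3 = 6.
Row 4 already has 6, leaving R4C4 = 2.
Cage a has sum 14, leaving R5C3 = 5.
Column 3 already has 5, which forces R6C3 = 1.
Row 6 now contains 1; hence R6C4 = 5.
6 is placed in column 2, so R1C2 = 4.
Cage i has product 12; hence R1C3 = 3.
The 3 cells of cage i must have product 12; hence R1C4 = 1.
Cage h needs two cells with sum 5, so R2C3 = 2.
Column 4 already has 2, leaving R2C4 = 3.
Column 4 already has 2, which forces R3C4 = 6.
Row 1 already has 1, leaving R1C1 = 2.
3 is placed in row 2, so R2C1 = 1.
Row 2 now contains 1, so R2C6 = 4.
Cage c has sum 12, so R3C1 = 3.
The two cells of cage b must have quotient 2, which forces R3C6 = 2.
Column 6 now contains 4, leaving R4C6 = 3.
2 is placed in column 6; hence R5C6 = 1.
3 is placed in column 6, which forces R6C6 = 6.
Cage k needs sum 17, which forces R1C5 = 6.
6 is placed in column 6, so R1C6 = 5.
4 is placed in row 2; hence R2C5 = 5.
2 is placed in row 3, which forces R3C5 = 1.
Row 4 now contains 3; hence R4C5 = 4.
1 is placed in row 5, leaving R5C5 = 2.
Row 6 now contains 6, so R6C5 = 3.
The full grid is 2 4 3 1 6 5 / 1 6 2 3 5 4 / 3 5 4 6 1 2 / 5 1 6 2 4 3 / 6 3 5 4 2 1 / 4 2 1 5 3 6.

4 2 1 5 3 6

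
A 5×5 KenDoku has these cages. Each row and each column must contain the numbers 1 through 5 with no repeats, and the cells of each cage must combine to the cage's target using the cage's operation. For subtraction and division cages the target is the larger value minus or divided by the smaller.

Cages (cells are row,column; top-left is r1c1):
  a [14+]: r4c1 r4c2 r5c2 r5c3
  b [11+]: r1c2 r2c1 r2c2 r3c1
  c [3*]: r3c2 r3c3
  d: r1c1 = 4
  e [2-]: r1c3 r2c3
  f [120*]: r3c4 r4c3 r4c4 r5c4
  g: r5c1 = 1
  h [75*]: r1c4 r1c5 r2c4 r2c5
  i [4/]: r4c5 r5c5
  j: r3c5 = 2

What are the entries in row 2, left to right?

D is a freebie, leaving r1c1 = 4.
Cage j is given; hence r3c5 = 2.
Cage g is given, so r5c1 = 1.
1 is placed in row 5, which forces r5c5 = 4.
4 is placed in column 5, which forces r4c5 = 1.
Row 3 needs a 4, and only r3c4 is open for it.
In row 3, 5 can only go at r3c1, so r3c1 = 5.
Row 2 needs a 4, and only r2c3 is open for it.
Cage e's pair has difference 2; hence r1c3 = 2.
In row 4, 4 can only go at r4c2, so r4c2 = 4.
The only place for 5 in column 2 is r5c2.
The 4 cells of cage a must have sum 14, leaving r4c1 = 2.
Row 5 now contains 5, which forces r5c3 = 3.
Row 5 now contains 3, which forces r5c4 = 2.
Cage b needs sum 11; hence r1c2 = 1.
Row 1 already has 1; hence r1c4 = 5.
5 is placed in row 1, leaving r1c5 = 3.
Column 1 already has 2, which forces r2c1 = 3.
Cage b has sum 11, so r2c2 = 2.
Column 4 already has 5, leaving r2c4 = 1.
3 is placed in column 5, which forces r2c5 = 5.
Cage c's pair has product 3, which forces r3c2 = 3.
Column 3 already has 3, leaving r3c3 = 1.
Column 3 already has 3, so r4c3 = 5.
Cage f needs product 120, which forces r4c4 = 3.
Completed grid: 4 1 2 5 3 / 3 2 4 1 5 / 5 3 1 4 2 / 2 4 5 3 1 / 1 5 3 2 4.

3 2 4 1 5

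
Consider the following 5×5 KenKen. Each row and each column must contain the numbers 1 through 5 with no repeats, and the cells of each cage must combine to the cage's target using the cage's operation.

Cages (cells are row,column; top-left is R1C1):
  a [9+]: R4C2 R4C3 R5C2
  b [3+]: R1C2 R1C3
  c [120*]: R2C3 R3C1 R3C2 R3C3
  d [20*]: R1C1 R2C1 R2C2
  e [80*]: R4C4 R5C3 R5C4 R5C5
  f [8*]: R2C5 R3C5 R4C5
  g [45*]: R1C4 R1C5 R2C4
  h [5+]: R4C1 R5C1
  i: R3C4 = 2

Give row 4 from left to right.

3 1 5 4 2

The 3 cells of cage g must have product 45, leaving R1C4 = 5.
Cage g has product 45, leaving R1C5 = 3.
Cage g has product 45; hence R2C4 = 3.
Cage i is given; hence R3C4 = 2.
Column 4 now contains 2, leaving R4C4 = 4.
4 is placed in column 4; hence R5C4 = 1.
The 4 cells of cage c must have product 120; hence R2C3 = 2.
Cage b's pair has sum 3, leaving R1C2 = 2.
2 is placed in column 3, so R1C3 = 1.
Cage f has product 8, leaving R4C5 = 2.
1 is placed in row 1, so R1C1 = 4.
Cage a has sum 9, which forces R4C2 = 1.
Column 1 now contains 4, so R5C1 = 2.
Cage d has product 20, so R2C1 = 1.
Column 2 already has 1, which forces R2C2 = 5.
1 is placed in row 2, which forces R2C5 = 4.
4 is placed in column 5; hence R3C5 = 1.
Row 4 already has 1, which forces R4C1 = 3.
Row 4 now contains 3, so R4C3 = 5.
Column 2 already has 5; hence R5C2 = 3.
Column 3 already has 5, leaving R5C3 = 4.
4 is placed in column 5, which forces R5C5 = 5.
Column 1 now contains 3, which forces R3C1 = 5.
Column 2 now contains 3, so R3C2 = 4.
Column 3 already has 4; hence R3C3 = 3.
Completed grid: 4 2 1 5 3 / 1 5 2 3 4 / 5 4 3 2 1 / 3 1 5 4 2 / 2 3 4 1 5.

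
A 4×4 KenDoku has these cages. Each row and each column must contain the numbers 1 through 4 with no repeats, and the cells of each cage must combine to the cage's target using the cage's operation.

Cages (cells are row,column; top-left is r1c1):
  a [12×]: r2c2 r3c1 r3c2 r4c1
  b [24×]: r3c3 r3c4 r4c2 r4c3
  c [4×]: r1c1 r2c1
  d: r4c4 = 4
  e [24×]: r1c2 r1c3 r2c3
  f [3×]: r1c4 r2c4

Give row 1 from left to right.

D is a freebie, leaving r4c4 = 4.
The 4 cells of cage b must have product 24; hence r3c3 = 4.
Cage e needs product 24, which forces r1c2 = 4.
Row 1 now contains 4, so r1c1 = 1.
1 is placed in row 1, so r1c4 = 3.
Cage c's pair has product 4, so r2c1 = 4.
Column 4 now contains 3, so r2c4 = 1.
1 is placed in column 4, which forces r3c4 = 2.
Row 1 already has 3, which forces r1c3 = 2.
Cage a needs product 12, so r2c2 = 2.
The 3 cells of cage e must have product 24; hence r2c3 = 3.
2 is placed in row 3, so r3c1 = 3.
Cage a has product 12, leaving r3c2 = 1.
Cage a needs product 12, which forces r4c1 = 2.
1 is placed in column 2, leaving r4c2 = 3.
Column 3 now contains 3, which forces r4c3 = 1.
The full grid is 1 4 2 3 / 4 2 3 1 / 3 1 4 2 / 2 3 1 4.

1 4 2 3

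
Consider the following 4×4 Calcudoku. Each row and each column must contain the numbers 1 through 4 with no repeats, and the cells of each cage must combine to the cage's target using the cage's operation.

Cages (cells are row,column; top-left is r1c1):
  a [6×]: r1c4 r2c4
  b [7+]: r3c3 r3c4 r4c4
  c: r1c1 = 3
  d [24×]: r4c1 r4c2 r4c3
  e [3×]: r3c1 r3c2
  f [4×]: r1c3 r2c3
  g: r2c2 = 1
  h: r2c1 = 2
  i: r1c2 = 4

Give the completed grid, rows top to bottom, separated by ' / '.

3 4 1 2 / 2 1 4 3 / 1 3 2 4 / 4 2 3 1

C is a freebie; hence r1c1 = 3.
Cage i is given, leaving r1c2 = 4.
Row 1 now contains 4, leaving r1c3 = 1.
3 is placed in row 1, so r1c4 = 2.
Cage h is a single given cell, leaving r2c1 = 2.
Cage g is given, so r2c2 = 1.
Column 3 now contains 1, which forces r2c3 = 4.
Column 4 now contains 2, leaving r2c4 = 3.
3 is placed in column 1, leaving r3c1 = 1.
Column 2 already has 1, leaving r3c2 = 3.
3 is placed in row 3, leaving r3c3 = 2.
Row 3 now contains 1, which forces r3c4 = 4.
Column 1 already has 2, leaving r4c1 = 4.
Column 2 now contains 3, leaving r4c2 = 2.
2 is placed in column 3, leaving r4c3 = 3.
Column 4 now contains 4; hence r4c4 = 1.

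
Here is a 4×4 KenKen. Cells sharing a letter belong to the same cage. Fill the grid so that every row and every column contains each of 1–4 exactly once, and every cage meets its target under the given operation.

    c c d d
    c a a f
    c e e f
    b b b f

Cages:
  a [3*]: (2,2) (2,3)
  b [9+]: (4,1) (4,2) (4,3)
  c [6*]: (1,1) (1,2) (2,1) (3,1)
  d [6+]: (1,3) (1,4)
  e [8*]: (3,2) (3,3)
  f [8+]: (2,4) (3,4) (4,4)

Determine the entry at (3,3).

2

The 4 cells of cage c must have product 6, so (1,2) = 1.
Column 2 now contains 1; hence (2,2) = 3.
Row 2 already has 3; hence (2,3) = 1.
1 is placed in row 2, so (2,4) = 4.
The 4 cells of cage c must have product 6, which forces (1,1) = 3.
The two cells of cage d must have sum 6, so (1,3) = 4.
Column 4 now contains 4, so (1,4) = 2.
1 is placed in row 2, so (2,1) = 2.
Cage c has product 6; hence (3,1) = 1.
Column 3 now contains 4; hence (3,3) = 2.
1 is placed in row 3, which forces (3,4) = 3.
Column 1 already has 2, which forces (4,1) = 4.
Row 4 already has 4; hence (4,2) = 2.
Column 3 already has 2, which forces (4,3) = 3.
Column 4 now contains 3, which forces (4,4) = 1.
Row 3 now contains 2, leaving (3,2) = 4.
The full grid is 3 1 4 2 / 2 3 1 4 / 1 4 2 3 / 4 2 3 1.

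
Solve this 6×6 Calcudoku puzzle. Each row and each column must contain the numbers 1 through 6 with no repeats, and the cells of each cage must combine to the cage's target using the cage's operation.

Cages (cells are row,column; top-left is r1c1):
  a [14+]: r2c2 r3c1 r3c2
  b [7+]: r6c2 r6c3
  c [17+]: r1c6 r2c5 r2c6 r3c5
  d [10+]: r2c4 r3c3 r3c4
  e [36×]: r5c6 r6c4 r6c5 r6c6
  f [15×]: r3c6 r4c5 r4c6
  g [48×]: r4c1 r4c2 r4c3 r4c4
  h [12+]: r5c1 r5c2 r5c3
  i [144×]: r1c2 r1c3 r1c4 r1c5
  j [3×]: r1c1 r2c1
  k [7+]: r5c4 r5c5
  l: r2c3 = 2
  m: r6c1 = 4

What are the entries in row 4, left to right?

Cage l is a single given cell, so r2c3 = 2.
Cage m is a single given cell; hence r6c1 = 4.
The only place for 5 in row 1 is r1c6.
Cage f has product 15, so r4c5 = 5.
Row 1 needs a 1, and only r1c1 is open for it.
Column 1 now contains 1; hence r2c1 = 3.
Cage c has sum 17, so r3c5 = 2.
In row 2, 1 can only go at r2c4, so r2c4 = 1.
The only place for 5 in row 2 is r2c2.
In row 3, 1 can only go at r3c6, so r3c6 = 1.
Column 6 now contains 1, which forces r4c6 = 3.
The 4 cells of cage e must have product 36; hence r6c5 = 1.
The two cells of cage b must have sum 7; hence r6c2 = 2.
Cage b needs two cells with sum 7, so r6c3 = 5.
Cage e has product 36, so r6c4 = 3.
Row 6 now contains 2, so r6c6 = 6.
Cage i needs product 144, which forces r1c4 = 2.
Cage c needs sum 17; hence r2c5 = 6.
6 is placed in column 6; hence r2c6 = 4.
Column 4 now contains 3, so r5c4 = 4.
The two cells of cage k must have sum 7, so r5c5 = 3.
6 is placed in column 6; hence r5c6 = 2.
3 is placed in column 5, which forces r1c5 = 4.
The 4 cells of cage g must have product 48, leaving r4c1 = 2.
4 is placed in column 4, so r4c4 = 6.
Row 5 now contains 2; hence r5c1 = 5.
Column 1 already has 5, so r3c1 = 6.
Cage a needs sum 14; hence r3c2 = 3.
The 3 cells of cage d must have sum 10; hence r3c3 = 4.
6 is placed in column 4, so r3c4 = 5.
4 is placed in column 3; hence r4c3 = 1.
Column 3 already has 1, which forces r5c3 = 6.
Column 2 now contains 3, leaving r1c2 = 6.
Column 3 now contains 6, so r1c3 = 3.
Row 4 now contains 1, leaving r4c2 = 4.
6 is placed in row 5, leaving r5c2 = 1.
Completed grid: 1 6 3 2 4 5 / 3 5 2 1 6 4 / 6 3 4 5 2 1 / 2 4 1 6 5 3 / 5 1 6 4 3 2 / 4 2 5 3 1 6.

2 4 1 6 5 3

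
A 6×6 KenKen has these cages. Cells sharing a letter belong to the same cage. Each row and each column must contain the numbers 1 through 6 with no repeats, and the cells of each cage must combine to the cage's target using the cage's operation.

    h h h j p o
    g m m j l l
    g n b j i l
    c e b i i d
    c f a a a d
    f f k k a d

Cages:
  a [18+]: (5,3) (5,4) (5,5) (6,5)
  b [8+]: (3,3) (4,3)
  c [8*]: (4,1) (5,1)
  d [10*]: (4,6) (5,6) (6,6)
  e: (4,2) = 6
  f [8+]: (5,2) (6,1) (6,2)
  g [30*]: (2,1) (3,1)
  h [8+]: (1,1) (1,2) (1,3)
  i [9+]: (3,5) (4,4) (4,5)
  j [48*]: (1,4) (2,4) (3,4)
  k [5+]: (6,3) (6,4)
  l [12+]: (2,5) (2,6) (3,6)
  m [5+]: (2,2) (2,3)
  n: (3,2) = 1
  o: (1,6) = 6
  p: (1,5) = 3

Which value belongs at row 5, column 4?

Cage p is a single given cell, leaving (1,5) = 3.
Cage o is given; hence (1,6) = 6.
N is a freebie; hence (3,2) = 1.
E is a freebie, so (4,2) = 6.
Row 1 needs a 4, and only (1,4) is open for it.
In row 6, 6 can only go at (6,5), so (6,5) = 6.
Row 2 needs a 1, and only (2,3) is open for it.
The 3 cells of cage h must have sum 8, which forces (1,1) = 1.
Cage m's pair has sum 5, which forces (2,2) = 4.
Row 2 already has 4, which forces (2,5) = 5.
Row 2 already has 5, which forces (2,1) = 6.
Row 2 now contains 6; hence (2,4) = 2.
Row 2 now contains 2, leaving (2,6) = 3.
Cage g needs two cells with product 30, which forces (3,1) = 5.
2 is placed in column 4, leaving (3,4) = 6.
Row 3 already has 5, so (3,6) = 4.
Cage i has sum 9, leaving (4,4) = 3.
Cage f has sum 8, so (5,2) = 3.
3 is placed in column 4, leaving (5,4) = 5.
The 3 cells of cage f must have sum 8, so (6,1) = 3.
Cage f has sum 8, which forces (6,2) = 2.
Row 6 now contains 2; hence (6,3) = 4.
3 is placed in column 4, so (6,4) = 1.
Row 6 already has 1, which forces (6,6) = 5.
Column 2 already has 2, so (1,2) = 5.
Cage h has sum 8, which forces (1,3) = 2.
6 is placed in row 3, which forces (3,3) = 3.
4 is placed in row 3, which forces (3,5) = 2.
The two cells of cage b must have sum 8, so (4,3) = 5.
Cage i needs sum 9, leaving (4,5) = 4.
Cage a needs sum 18, which forces (5,3) = 6.
The 4 cells of cage a must have sum 18; hence (5,5) = 1.
1 is placed in row 5, leaving (5,6) = 2.
4 is placed in row 4, which forces (4,1) = 2.
2 is placed in column 6, so (4,6) = 1.
Row 5 already has 2, leaving (5,1) = 4.
Filled in: 1 5 2 4 3 6 / 6 4 1 2 5 3 / 5 1 3 6 2 4 / 2 6 5 3 4 1 / 4 3 6 5 1 2 / 3 2 4 1 6 5.

5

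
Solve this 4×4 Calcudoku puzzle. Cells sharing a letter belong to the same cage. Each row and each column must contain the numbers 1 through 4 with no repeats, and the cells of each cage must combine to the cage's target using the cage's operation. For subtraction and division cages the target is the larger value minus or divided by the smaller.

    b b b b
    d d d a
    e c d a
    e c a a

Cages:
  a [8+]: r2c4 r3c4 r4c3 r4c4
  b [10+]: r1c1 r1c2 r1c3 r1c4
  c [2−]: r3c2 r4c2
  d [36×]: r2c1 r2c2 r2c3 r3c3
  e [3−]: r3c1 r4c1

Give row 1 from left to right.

Cage d has product 36, so r3c3 = 3.
Row 2 needs a 2, and only r2c4 is open for it.
Cage a has sum 8, leaving r3c4 = 1.
Row 3 now contains 1, so r3c1 = 4.
4 is placed in row 3; hence r3c2 = 2.
Cage e's pair has difference 3; hence r4c1 = 1.
2 is placed in column 2; hence r4c2 = 4.
Row 4 already has 1, which forces r4c3 = 2.
4 is placed in row 4, which forces r4c4 = 3.
The 4 cells of cage b must have sum 10, leaving r1c1 = 2.
Cage b has sum 10; hence r1c2 = 3.
Cage b has sum 10, leaving r1c3 = 1.
3 is placed in column 4, leaving r1c4 = 4.
Column 1 now contains 1, so r2c1 = 3.
Cage d needs product 36, leaving r2c2 = 1.
Cage d has product 36, leaving r2c3 = 4.
Filled in: 2 3 1 4 / 3 1 4 2 / 4 2 3 1 / 1 4 2 3.

2 3 1 4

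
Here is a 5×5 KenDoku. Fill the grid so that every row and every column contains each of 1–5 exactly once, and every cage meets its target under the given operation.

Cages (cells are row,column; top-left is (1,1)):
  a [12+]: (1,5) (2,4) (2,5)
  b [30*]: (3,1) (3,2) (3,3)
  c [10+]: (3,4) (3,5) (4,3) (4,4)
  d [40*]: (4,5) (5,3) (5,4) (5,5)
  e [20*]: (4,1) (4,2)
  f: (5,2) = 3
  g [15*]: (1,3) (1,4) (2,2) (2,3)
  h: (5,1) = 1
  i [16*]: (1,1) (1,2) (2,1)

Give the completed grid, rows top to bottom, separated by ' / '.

4 2 1 3 5 / 2 1 5 4 3 / 3 5 2 1 4 / 5 4 3 2 1 / 1 3 4 5 2

H is a freebie; hence (5,1) = 1.
Cage f is given, leaving (5,2) = 3.
Column 1 now contains 1, leaving (1,1) = 4.
The 3 cells of cage i must have product 16, leaving (1,2) = 2.
Cage i needs product 16, leaving (2,1) = 2.
Column 2 already has 2, so (3,2) = 5.
Column 1 now contains 4, which forces (4,1) = 5.
5 is placed in column 2, leaving (4,2) = 4.
The 4 cells of cage d must have product 40; hence (4,5) = 1.
5 is placed in column 2; hence (2,2) = 1.
5 is placed in row 3, which forces (3,1) = 3.
The 3 cells of cage b must have product 30; hence (3,3) = 2.
Row 3 already has 2, so (3,4) = 1.
Row 3 already has 2, which forces (3,5) = 4.
Column 3 now contains 2, so (4,3) = 3.
3 is placed in row 4; hence (4,4) = 2.
Cage g needs product 15, which forces (1,3) = 1.
Cage g needs product 15, so (1,4) = 3.
3 is placed in row 1, which forces (1,5) = 5.
3 is placed in column 3, which forces (2,3) = 5.
The 3 cells of cage a must have sum 12; hence (2,4) = 4.
5 is placed in column 5; hence (2,5) = 3.
Column 3 now contains 5, so (5,3) = 4.
4 is placed in column 4; hence (5,4) = 5.
Cage d has product 40, leaving (5,5) = 2.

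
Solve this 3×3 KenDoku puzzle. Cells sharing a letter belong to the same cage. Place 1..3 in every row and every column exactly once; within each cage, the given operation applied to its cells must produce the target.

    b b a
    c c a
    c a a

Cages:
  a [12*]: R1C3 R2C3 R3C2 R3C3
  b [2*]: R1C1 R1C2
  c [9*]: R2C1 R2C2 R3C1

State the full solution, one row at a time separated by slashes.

Cage c needs product 9; hence R2C1 = 1.
Cage c needs product 9, so R2C2 = 3.
3 is placed in row 2, which forces R2C3 = 2.
Cage c needs product 9, which forces R3C1 = 3.
The 4 cells of cage a must have product 12, so R3C2 = 2.
Row 3 already has 3, leaving R3C3 = 1.
Column 1 already has 1, so R1C1 = 2.
2 is placed in column 2, which forces R1C2 = 1.
1 is placed in column 3, so R1C3 = 3.

2 1 3 / 1 3 2 / 3 2 1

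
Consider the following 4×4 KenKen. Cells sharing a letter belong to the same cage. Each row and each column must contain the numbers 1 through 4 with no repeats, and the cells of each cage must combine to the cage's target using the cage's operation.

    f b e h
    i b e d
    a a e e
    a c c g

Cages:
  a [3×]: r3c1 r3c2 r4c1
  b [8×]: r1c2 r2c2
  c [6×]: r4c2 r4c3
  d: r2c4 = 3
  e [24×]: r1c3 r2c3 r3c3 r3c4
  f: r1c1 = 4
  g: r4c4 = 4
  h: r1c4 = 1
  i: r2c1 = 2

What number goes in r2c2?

4

F is a freebie, leaving r1c1 = 4.
4 is placed in row 1, which forces r1c2 = 2.
H is a freebie, leaving r1c4 = 1.
I is a freebie, which forces r2c1 = 2.
Column 2 already has 2, so r2c2 = 4.
Cage d is a single given cell, so r2c4 = 3.
The 3 cells of cage a must have product 3; hence r3c1 = 3.
The 3 cells of cage a must have product 3, which forces r3c2 = 1.
The 3 cells of cage a must have product 3, so r4c1 = 1.
Column 2 already has 2, leaving r4c2 = 3.
3 is placed in row 4, which forces r4c3 = 2.
Cage g is a single given cell, so r4c4 = 4.
Row 1 now contains 1, so r1c3 = 3.
Row 2 already has 3, which forces r2c3 = 1.
Column 3 already has 2; hence r3c3 = 4.
4 is placed in column 4; hence r3c4 = 2.
The full grid is 4 2 3 1 / 2 4 1 3 / 3 1 4 2 / 1 3 2 4.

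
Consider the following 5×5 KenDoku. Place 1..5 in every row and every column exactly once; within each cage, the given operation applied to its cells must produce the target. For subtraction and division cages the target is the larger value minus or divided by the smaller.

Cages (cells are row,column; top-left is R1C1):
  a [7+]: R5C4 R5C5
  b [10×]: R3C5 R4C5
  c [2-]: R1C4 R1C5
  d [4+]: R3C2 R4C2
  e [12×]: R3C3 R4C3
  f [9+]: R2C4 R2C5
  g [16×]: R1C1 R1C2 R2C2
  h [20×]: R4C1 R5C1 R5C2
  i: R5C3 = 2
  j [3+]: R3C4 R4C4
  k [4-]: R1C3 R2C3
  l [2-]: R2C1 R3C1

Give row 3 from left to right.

5 3 4 1 2

Cage i is a single given cell; hence R5C3 = 2.
The only place for 3 in row 2 is R2C1.
In row 2, 1 can only go at R2C3, so R2C3 = 1.
Column 3 now contains 1, which forces R1C3 = 5.
In row 2, 2 can only go at R2C2, so R2C2 = 2.
Cage g needs product 16, leaving R1C1 = 2.
The 3 cells of cage g must have product 16, so R1C2 = 4.
In row 3, 4 can only go at R3C3, so R3C3 = 4.
Column 3 now contains 4, which forces R4C3 = 3.
Cage d's pair has sum 4, which forces R3C2 = 3.
3 is placed in row 4, so R4C2 = 1.
1 is placed in row 4, which forces R4C4 = 2.
Row 4 already has 2, which forces R4C5 = 5.
Column 2 already has 1; hence R5C2 = 5.
Cage f needs two cells with sum 9, so R2C4 = 5.
Column 5 now contains 5, leaving R2C5 = 4.
Column 4 already has 2, leaving R3C4 = 1.
Column 5 now contains 5; hence R3C5 = 2.
5 is placed in row 4, which forces R4C1 = 4.
Cage h has product 20; hence R5C1 = 1.
4 is placed in column 5, which forces R5C5 = 3.
Column 4 now contains 1, which forces R1C4 = 3.
Column 5 now contains 3, which forces R1C5 = 1.
Row 3 now contains 1, so R3C1 = 5.
3 is placed in row 5, leaving R5C4 = 4.
Filled in: 2 4 5 3 1 / 3 2 1 5 4 / 5 3 4 1 2 / 4 1 3 2 5 / 1 5 2 4 3.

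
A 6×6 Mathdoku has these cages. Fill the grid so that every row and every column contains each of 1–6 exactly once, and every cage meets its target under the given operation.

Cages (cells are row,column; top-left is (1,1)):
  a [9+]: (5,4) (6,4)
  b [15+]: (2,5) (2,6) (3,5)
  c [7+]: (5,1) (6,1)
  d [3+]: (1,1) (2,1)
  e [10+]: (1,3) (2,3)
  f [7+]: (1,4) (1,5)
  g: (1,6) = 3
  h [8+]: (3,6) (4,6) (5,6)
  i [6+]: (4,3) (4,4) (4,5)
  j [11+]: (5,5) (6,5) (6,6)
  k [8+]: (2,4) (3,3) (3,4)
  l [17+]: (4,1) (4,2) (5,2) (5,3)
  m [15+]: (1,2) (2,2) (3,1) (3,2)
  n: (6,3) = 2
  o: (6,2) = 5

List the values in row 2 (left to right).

Cage g is a single given cell; hence (1,6) = 3.
Cage o is given, leaving (6,2) = 5.
Cage n is given, leaving (6,3) = 2.
The only place for 4 in row 4 is (4,2).
In row 1, 4 can only go at (1,3), so (1,3) = 4.
Column 3 now contains 4; hence (2,3) = 6.
Cage b needs sum 15, leaving (3,5) = 6.
Cage m needs sum 15, which forces (1,2) = 6.
Row 3 now contains 6, which forces (3,1) = 5.
Column 1 already has 5; hence (4,1) = 6.
The 4 cells of cage l must have sum 17, leaving (5,2) = 2.
Cage l needs sum 17, so (5,3) = 5.
Row 5 already has 5, which forces (5,6) = 1.
1 is placed in column 6, so (3,6) = 2.
Cage h needs sum 8, so (4,6) = 5.
Row 5 now contains 1, so (5,5) = 4.
Column 5 now contains 4, which forces (2,5) = 5.
Column 6 now contains 5, which forces (2,6) = 4.
Row 5 already has 4, so (5,1) = 3.
3 is placed in row 5; hence (5,4) = 6.
Cage c's pair has sum 7; hence (6,1) = 4.
Column 4 already has 6; hence (6,4) = 3.
Row 6 already has 3, so (6,5) = 1.
Column 6 already has 4, which forces (6,6) = 6.
The two cells of cage f must have sum 7, leaving (1,4) = 5.
5 is placed in column 5, which forces (1,5) = 2.
Column 4 now contains 3; hence (2,4) = 1.
Cage k needs sum 8, leaving (3,3) = 3.
The 3 cells of cage k must have sum 8, leaving (3,4) = 4.
3 is placed in column 3, which forces (4,3) = 1.
1 is placed in column 4, which forces (4,4) = 2.
Column 5 already has 2, so (4,5) = 3.
2 is placed in row 1, leaving (1,1) = 1.
Row 2 already has 1; hence (2,1) = 2.
Row 2 already has 1, so (2,2) = 3.
3 is placed in row 3, leaving (3,2) = 1.
Filled in: 1 6 4 5 2 3 / 2 3 6 1 5 4 / 5 1 3 4 6 2 / 6 4 1 2 3 5 / 3 2 5 6 4 1 / 4 5 2 3 1 6.

2 3 6 1 5 4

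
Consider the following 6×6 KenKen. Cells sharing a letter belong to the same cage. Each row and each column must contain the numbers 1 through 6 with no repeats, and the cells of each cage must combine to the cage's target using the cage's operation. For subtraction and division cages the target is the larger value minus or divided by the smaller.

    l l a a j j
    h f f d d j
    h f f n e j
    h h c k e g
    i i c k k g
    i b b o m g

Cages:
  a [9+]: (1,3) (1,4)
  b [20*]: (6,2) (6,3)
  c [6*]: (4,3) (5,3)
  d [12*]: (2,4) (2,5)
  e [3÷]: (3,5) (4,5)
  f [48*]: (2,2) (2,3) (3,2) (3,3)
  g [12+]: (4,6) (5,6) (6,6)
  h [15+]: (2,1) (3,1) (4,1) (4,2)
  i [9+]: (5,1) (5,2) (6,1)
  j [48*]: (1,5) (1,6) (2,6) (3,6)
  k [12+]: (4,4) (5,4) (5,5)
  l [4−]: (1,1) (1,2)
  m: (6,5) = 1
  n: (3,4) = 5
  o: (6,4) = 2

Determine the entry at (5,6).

Cage n is given, which forces (3,4) = 5.
Cage o is given, so (6,4) = 2.
Cage m is given, leaving (6,5) = 1.
The only place for 5 in row 2 is (2,1).
In column 5, 5 can only go at (5,5), so (5,5) = 5.
The only place for 3 in column 5 is (2,5).
Cage d's pair has product 12, so (2,4) = 4.
Row 1 needs a 5, and only (1,2) is open for it.
The two cells of cage l must have difference 4, so (1,1) = 1.
5 is placed in column 2; hence (6,2) = 4.
The two cells of cage b must have product 20, so (6,3) = 5.
The 4 cells of cage f must have product 48, which forces (3,3) = 4.
The only place for 5 in row 4 is (4,6).
Row 4 needs a 4, and only (4,1) is open for it.
Cage h needs sum 15, which forces (3,1) = 3.
The 4 cells of cage h must have sum 15, so (4,2) = 3.
4 is placed in column 1, so (5,1) = 2.
Cage i has sum 9, leaving (5,2) = 1.
Row 5 already has 1, so (5,4) = 6.
Row 5 already has 1, which forces (5,6) = 4.
The 3 cells of cage i must have sum 9; hence (6,1) = 6.
Row 6 already has 6, leaving (6,6) = 3.
Cage a needs two cells with sum 9, leaving (1,3) = 6.
Column 4 now contains 6, which forces (1,4) = 3.
Cage j has product 48; hence (1,5) = 4.
6 is placed in row 1; hence (1,6) = 2.
Cage f needs product 48, leaving (2,3) = 1.
1 is placed in row 2, leaving (2,6) = 6.
Column 6 now contains 6, so (3,6) = 1.
The two cells of cage c must have product 6, which forces (4,3) = 2.
Column 4 now contains 6, which forces (4,4) = 1.
2 is placed in row 4, leaving (4,5) = 6.
Row 5 now contains 6, so (5,3) = 3.
Row 2 already has 6, which forces (2,2) = 2.
Cage f has product 48, so (3,2) = 6.
Column 5 already has 6; hence (3,5) = 2.
The full grid is 1 5 6 3 4 2 / 5 2 1 4 3 6 / 3 6 4 5 2 1 / 4 3 2 1 6 5 / 2 1 3 6 5 4 / 6 4 5 2 1 3.

4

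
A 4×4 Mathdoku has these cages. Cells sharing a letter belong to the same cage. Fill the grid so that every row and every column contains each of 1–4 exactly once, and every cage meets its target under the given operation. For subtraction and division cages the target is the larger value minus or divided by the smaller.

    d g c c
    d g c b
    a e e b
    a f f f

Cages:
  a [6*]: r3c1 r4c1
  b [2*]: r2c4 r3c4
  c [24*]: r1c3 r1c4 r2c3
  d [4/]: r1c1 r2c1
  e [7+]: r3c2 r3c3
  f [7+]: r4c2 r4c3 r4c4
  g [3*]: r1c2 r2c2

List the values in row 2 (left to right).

1 3 4 2

In row 3, 1 can only go at r3c4, so r3c4 = 1.
1 is placed in column 4; hence r2c4 = 2.
2 is placed in column 4; hence r4c4 = 4.
Cage c has product 24, leaving r1c3 = 2.
4 is placed in column 4, leaving r1c4 = 3.
The 3 cells of cage c must have product 24, so r2c3 = 4.
Column 3 now contains 4, which forces r3c3 = 3.
Column 3 now contains 2, which forces r4c3 = 1.
Cage d needs two cells with quotient 4, which forces r1c1 = 4.
Row 1 already has 3, leaving r1c2 = 1.
Row 2 now contains 4; hence r2c1 = 1.
Cage g's pair has product 3; hence r2c2 = 3.
Row 3 now contains 3, which forces r3c1 = 2.
Row 3 now contains 3; hence r3c2 = 4.
The two cells of cage a must have product 6, so r4c1 = 3.
1 is placed in row 4, so r4c2 = 2.
Completed grid: 4 1 2 3 / 1 3 4 2 / 2 4 3 1 / 3 2 1 4.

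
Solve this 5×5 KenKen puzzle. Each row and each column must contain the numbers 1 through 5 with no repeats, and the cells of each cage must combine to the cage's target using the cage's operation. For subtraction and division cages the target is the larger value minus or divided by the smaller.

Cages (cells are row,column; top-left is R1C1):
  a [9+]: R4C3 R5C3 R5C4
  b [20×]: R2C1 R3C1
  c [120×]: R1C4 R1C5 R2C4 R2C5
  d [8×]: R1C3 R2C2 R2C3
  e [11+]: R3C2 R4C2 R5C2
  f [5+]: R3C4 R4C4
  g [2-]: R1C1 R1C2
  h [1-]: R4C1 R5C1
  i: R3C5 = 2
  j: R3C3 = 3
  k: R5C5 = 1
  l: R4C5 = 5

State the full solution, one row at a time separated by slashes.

1 3 2 5 4 / 5 1 4 2 3 / 4 5 3 1 2 / 3 2 1 4 5 / 2 4 5 3 1

Cage j is given, so R3C3 = 3.
Cage i is a single given cell, so R3C5 = 2.
Cage l is given, which forces R4C5 = 5.
K is a freebie; hence R5C5 = 1.
In row 2, 3 can only go at R2C5, so R2C5 = 3.
Column 5 now contains 3; hence R1C5 = 4.
In row 3, 1 can only go at R3C4, so R3C4 = 1.
Column 4 now contains 1, which forces R4C4 = 4.
Row 4 already has 4, which forces R4C2 = 2.
Row 4 now contains 2, leaving R4C3 = 1.
Column 3 already has 1, which forces R1C3 = 2.
Row 1 already has 2, which forces R1C4 = 5.
The 3 cells of cage d must have product 8, leaving R2C2 = 1.
The 3 cells of cage d must have product 8, leaving R2C3 = 4.
Column 4 now contains 5; hence R2C4 = 2.
Row 4 already has 1, leaving R4C1 = 3.
The 3 cells of cage a must have sum 9, so R5C3 = 5.
Cage a needs sum 9, which forces R5C4 = 3.
3 is placed in column 1, leaving R1C1 = 1.
Column 2 now contains 1; hence R1C2 = 3.
Row 2 now contains 4, so R2C1 = 5.
Cage b needs two cells with product 20; hence R3C1 = 4.
Cage e has sum 11, so R3C2 = 5.
Column 1 now contains 4, leaving R5C1 = 2.
5 is placed in row 5, so R5C2 = 4.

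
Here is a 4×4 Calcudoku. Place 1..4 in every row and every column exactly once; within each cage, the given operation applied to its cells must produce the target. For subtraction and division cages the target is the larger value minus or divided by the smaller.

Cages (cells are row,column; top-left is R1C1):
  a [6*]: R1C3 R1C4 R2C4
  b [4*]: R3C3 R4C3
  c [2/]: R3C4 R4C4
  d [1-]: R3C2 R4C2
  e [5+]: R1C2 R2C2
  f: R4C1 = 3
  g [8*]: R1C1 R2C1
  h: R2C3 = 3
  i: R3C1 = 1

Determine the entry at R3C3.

4

H is a freebie, which forces R2C3 = 3.
I is a freebie, so R3C1 = 1.
Row 3 already has 1, leaving R3C3 = 4.
Row 3 already has 4; hence R3C4 = 2.
Cage f is a single given cell, so R4C1 = 3.
4 is placed in column 3, leaving R4C3 = 1.
Row 4 now contains 1, leaving R4C4 = 4.
Column 3 already has 1, so R1C3 = 2.
The 3 cells of cage a must have product 6, leaving R1C4 = 3.
Column 4 already has 2, which forces R2C4 = 1.
Row 3 already has 2, which forces R3C2 = 3.
4 is placed in row 4, which forces R4C2 = 2.
2 is placed in row 1, so R1C1 = 4.
Cage e's pair has sum 5, so R1C2 = 1.
The two cells of cage g must have product 8, leaving R2C1 = 2.
Column 2 now contains 2, which forces R2C2 = 4.
Completed grid: 4 1 2 3 / 2 4 3 1 / 1 3 4 2 / 3 2 1 4.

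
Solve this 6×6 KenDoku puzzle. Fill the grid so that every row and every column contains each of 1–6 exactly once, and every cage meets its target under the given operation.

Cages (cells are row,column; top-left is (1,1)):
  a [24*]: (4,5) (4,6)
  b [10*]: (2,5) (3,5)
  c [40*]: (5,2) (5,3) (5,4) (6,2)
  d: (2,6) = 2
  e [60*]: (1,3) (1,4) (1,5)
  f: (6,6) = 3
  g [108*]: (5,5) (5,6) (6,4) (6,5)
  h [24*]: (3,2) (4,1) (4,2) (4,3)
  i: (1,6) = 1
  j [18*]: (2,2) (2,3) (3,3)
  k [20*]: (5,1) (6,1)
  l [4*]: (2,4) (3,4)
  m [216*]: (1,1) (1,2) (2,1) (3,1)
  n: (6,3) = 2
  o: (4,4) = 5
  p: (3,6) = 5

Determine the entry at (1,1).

I is a freebie, leaving (1,6) = 1.
Cage d is a single given cell; hence (2,6) = 2.
Cage p is given, which forces (3,6) = 5.
Cage o is a single given cell, so (4,4) = 5.
Cage n is given; hence (6,3) = 2.
Cage f is given, which forces (6,6) = 3.
Row 2 now contains 2, so (2,5) = 5.
Row 3 now contains 5, so (3,5) = 2.
The 4 cells of cage g must have product 108, leaving (5,5) = 3.
Column 6 now contains 3, which forces (5,6) = 6.
Cage e needs product 60, leaving (1,3) = 5.
Cage a needs two cells with product 24, leaving (4,5) = 6.
6 is placed in column 6, leaving (4,6) = 4.
Column 5 already has 6, leaving (6,5) = 1.
The 3 cells of cage e must have product 60, so (1,4) = 3.
Column 5 already has 6, which forces (1,5) = 4.
Cage h needs product 24, leaving (3,2) = 4.
Row 3 already has 4, which forces (3,4) = 1.
Column 2 already has 4, leaving (6,2) = 5.
1 is placed in row 6, so (6,4) = 6.
The 4 cells of cage m must have product 216; hence (1,1) = 2.
3 is placed in row 1, so (1,2) = 6.
1 is placed in column 4, leaving (2,4) = 4.
The two cells of cage k must have product 20, leaving (5,1) = 5.
Column 4 now contains 4; hence (5,4) = 2.
5 is placed in row 6, leaving (6,1) = 4.
Cage h has product 24, which forces (4,2) = 2.
2 is placed in row 5; hence (5,2) = 1.
Cage c has product 40, leaving (5,3) = 4.
1 is placed in column 2; hence (2,2) = 3.
Cage j needs product 18, which forces (2,3) = 1.
The 3 cells of cage j must have product 18, so (3,3) = 6.
Column 3 now contains 1; hence (4,3) = 3.
Row 2 already has 3, so (2,1) = 6.
Row 3 already has 6; hence (3,1) = 3.
Row 4 already has 3, which forces (4,1) = 1.
Filled in: 2 6 5 3 4 1 / 6 3 1 4 5 2 / 3 4 6 1 2 5 / 1 2 3 5 6 4 / 5 1 4 2 3 6 / 4 5 2 6 1 3.

2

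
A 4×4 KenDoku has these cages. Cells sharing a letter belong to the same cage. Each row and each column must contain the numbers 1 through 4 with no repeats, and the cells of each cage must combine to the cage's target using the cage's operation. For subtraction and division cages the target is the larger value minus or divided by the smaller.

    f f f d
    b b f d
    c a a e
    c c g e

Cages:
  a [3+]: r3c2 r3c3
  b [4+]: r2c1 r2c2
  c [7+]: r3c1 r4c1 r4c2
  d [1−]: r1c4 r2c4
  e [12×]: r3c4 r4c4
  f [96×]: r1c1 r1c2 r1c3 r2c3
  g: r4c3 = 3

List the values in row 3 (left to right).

The 4 cells of cage f must have product 96; hence r2c3 = 4.
Cage g is given; hence r4c3 = 3.
Row 4 now contains 3, leaving r4c4 = 4.
Column 3 now contains 3, leaving r1c3 = 2.
The 3 cells of cage c must have sum 7, which forces r3c1 = 4.
2 is placed in column 3, so r3c3 = 1.
4 is placed in column 4, leaving r3c4 = 3.
4 is placed in column 1, leaving r1c1 = 3.
The 4 cells of cage f must have product 96, so r1c2 = 4.
3 is placed in column 4, so r1c4 = 1.
3 is placed in column 1, leaving r2c1 = 1.
Row 2 already has 1; hence r2c2 = 3.
The two cells of cage d must have difference 1, so r2c4 = 2.
Row 3 already has 1; hence r3c2 = 2.
Column 1 already has 1, leaving r4c1 = 2.
Column 2 already has 2, which forces r4c2 = 1.
Completed grid: 3 4 2 1 / 1 3 4 2 / 4 2 1 3 / 2 1 3 4.

4 2 1 3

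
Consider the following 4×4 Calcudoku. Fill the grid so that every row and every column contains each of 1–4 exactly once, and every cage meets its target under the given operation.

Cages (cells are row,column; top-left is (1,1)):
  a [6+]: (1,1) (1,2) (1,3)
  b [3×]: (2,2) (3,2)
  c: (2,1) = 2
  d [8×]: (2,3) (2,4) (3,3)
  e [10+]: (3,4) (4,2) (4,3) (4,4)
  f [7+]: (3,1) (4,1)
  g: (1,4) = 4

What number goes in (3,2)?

Cage g is a single given cell, so (1,4) = 4.
C is a freebie, which forces (2,1) = 2.
2 is placed in row 2; hence (2,4) = 1.
Row 2 now contains 1, leaving (2,2) = 3.
Row 2 now contains 1, which forces (2,3) = 4.
The two cells of cage b must have product 3, leaving (3,2) = 1.
The 3 cells of cage d must have product 8, so (3,3) = 2.
Row 3 already has 2; hence (3,4) = 3.
Column 2 now contains 1, so (4,2) = 4.
Column 3 now contains 4, so (4,3) = 1.
Column 4 already has 3, leaving (4,4) = 2.
Cage a has sum 6, which forces (1,1) = 1.
Column 2 now contains 1; hence (1,2) = 2.
Column 3 now contains 1, which forces (1,3) = 3.
3 is placed in row 3, leaving (3,1) = 4.
Row 4 already has 4, so (4,1) = 3.
Filled in: 1 2 3 4 / 2 3 4 1 / 4 1 2 3 / 3 4 1 2.

1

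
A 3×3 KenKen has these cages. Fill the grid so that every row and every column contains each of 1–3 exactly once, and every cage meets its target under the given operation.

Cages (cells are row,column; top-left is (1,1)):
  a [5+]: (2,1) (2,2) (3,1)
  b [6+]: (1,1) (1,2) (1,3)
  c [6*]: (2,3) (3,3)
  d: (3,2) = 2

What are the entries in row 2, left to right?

Cage d is given; hence (3,2) = 2.
2 is placed in row 3; hence (3,3) = 3.
The 3 cells of cage a must have sum 5, so (2,1) = 3.
Column 2 already has 2; hence (2,2) = 1.
Column 3 already has 3, so (2,3) = 2.
2 is placed in row 3; hence (3,1) = 1.
Column 1 now contains 1, leaving (1,1) = 2.
Column 2 now contains 1, leaving (1,2) = 3.
Column 3 already has 2, leaving (1,3) = 1.
Completed grid: 2 3 1 / 3 1 2 / 1 2 3.

3 1 2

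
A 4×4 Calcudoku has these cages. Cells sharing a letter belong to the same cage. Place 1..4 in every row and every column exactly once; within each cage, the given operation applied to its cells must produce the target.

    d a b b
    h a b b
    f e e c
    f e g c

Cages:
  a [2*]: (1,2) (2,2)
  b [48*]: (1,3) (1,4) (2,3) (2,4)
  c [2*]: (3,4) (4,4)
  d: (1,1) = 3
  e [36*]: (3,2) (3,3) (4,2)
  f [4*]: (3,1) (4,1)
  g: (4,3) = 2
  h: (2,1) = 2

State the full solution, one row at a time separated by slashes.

3 2 1 4 / 2 1 4 3 / 1 4 3 2 / 4 3 2 1

D is a freebie, which forces (1,1) = 3.
H is a freebie, which forces (2,1) = 2.
Row 2 already has 2, so (2,2) = 1.
Cage e needs product 36, so (3,2) = 4.
The 3 cells of cage e must have product 36; hence (3,3) = 3.
Cage e has product 36, so (4,2) = 3.
G is a freebie, leaving (4,3) = 2.
2 is placed in row 4; hence (4,4) = 1.
Column 2 already has 1, leaving (1,2) = 2.
Cage b has product 48, leaving (1,3) = 1.
Cage b has product 48; hence (1,4) = 4.
Column 3 now contains 3, so (2,3) = 4.
The 4 cells of cage b must have product 48, leaving (2,4) = 3.
Row 3 already has 4, so (3,1) = 1.
Column 4 now contains 1, which forces (3,4) = 2.
Row 4 now contains 1; hence (4,1) = 4.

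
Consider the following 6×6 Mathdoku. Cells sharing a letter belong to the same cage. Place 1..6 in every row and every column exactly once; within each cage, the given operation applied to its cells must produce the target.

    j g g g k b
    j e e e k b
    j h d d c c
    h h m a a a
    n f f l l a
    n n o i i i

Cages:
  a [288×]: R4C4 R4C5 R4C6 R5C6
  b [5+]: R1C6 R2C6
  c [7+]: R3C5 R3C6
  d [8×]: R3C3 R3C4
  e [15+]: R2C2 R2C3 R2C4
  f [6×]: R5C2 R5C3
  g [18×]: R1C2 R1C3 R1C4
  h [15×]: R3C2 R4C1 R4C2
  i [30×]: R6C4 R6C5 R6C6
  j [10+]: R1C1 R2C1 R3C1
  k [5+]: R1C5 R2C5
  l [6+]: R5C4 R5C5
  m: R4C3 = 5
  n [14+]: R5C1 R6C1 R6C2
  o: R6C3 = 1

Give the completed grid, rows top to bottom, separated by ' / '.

Cage m is given, so R4C3 = 5.
O is a freebie; hence R6C3 = 1.
Cage h has product 15, leaving R3C2 = 5.
Cage e has sum 15, leaving R2C4 = 5.
The only place for 5 in row 1 is R1C1.
Row 5 needs a 5, and only R5C5 is open for it.
Cage l's pair has sum 6; hence R5C4 = 1.
Cage i has product 30; hence R6C6 = 5.
Cage g has product 18, leaving R1C2 = 1.
Column 2 now contains 1; hence R4C2 = 3.
3 is placed in column 2; hence R5C2 = 2.
Row 5 already has 2, leaving R5C3 = 3.
Column 3 now contains 3, which forces R1C3 = 6.
The 3 cells of cage g must have product 18; hence R1C4 = 3.
6 is placed in column 3, leaving R2C3 = 4.
4 is placed in column 3, so R3C3 = 2.
Row 3 already has 2; hence R3C4 = 4.
Row 4 already has 3, so R4C1 = 1.
The 4 cells of cage a must have product 288, leaving R5C6 = 6.
Column 4 already has 3, so R6C4 = 2.
Row 6 now contains 2, leaving R6C5 = 3.
Cage k needs two cells with sum 5; hence R1C5 = 4.
4 is placed in row 1, leaving R1C6 = 2.
The 3 cells of cage j must have sum 10; hence R2C1 = 2.
Row 2 already has 4, which forces R2C2 = 6.
Cage k needs two cells with sum 5; hence R2C5 = 1.
Row 2 now contains 1, which forces R2C6 = 3.
Column 1 already has 1, so R3C1 = 3.
Cage c's pair has sum 7, which forces R3C5 = 6.
Cage c needs two cells with sum 7, so R3C6 = 1.
2 is placed in column 4, so R4C4 = 6.
Column 5 now contains 4; hence R4C5 = 2.
Column 6 now contains 2, leaving R4C6 = 4.
Row 5 already has 6, leaving R5C1 = 4.
Row 6 now contains 2, leaving R6C1 = 6.
Cage n needs sum 14; hence R6C2 = 4.

5 1 6 3 4 2 / 2 6 4 5 1 3 / 3 5 2 4 6 1 / 1 3 5 6 2 4 / 4 2 3 1 5 6 / 6 4 1 2 3 5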